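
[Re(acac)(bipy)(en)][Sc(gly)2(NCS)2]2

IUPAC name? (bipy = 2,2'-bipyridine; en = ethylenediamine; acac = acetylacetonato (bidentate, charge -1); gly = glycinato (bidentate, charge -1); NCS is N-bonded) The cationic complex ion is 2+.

(acetylacetonato)(2,2'-bipyridine)(ethylenediamine)rhenium(III) bis(glycinato)diisothiocyanatoscandate(III)

Both ions are complex: the cation is named first with the plain metal name, the anion second with the -ate form; each ion's ligands are alphabetised independently.
The complex cation is given as 2+; its ligand charges sum to -1, so Re = +3.
With 2 anions per cation, each anion must be 2/2 = 1−.
Anion: ligand charges sum to -4; for the ion to be 1−, Sc = +3.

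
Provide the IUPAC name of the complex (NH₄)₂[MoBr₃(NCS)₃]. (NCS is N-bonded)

ammonium tribromotriisothiocyanatomolybdate(IV)

The 2 ammonium counter-ions carry a total charge of +2, so each complex ion is 2−.
Ligand charges: 3×bromo (-1 each), 3×isothiocyanato (-1 each); total -6. So Mo + (-6) = 2−, giving Mo = +4.
Ligands are named alphabetically: bromo before isothiocyanato.
The complex ion is anionic, so molybdenum takes the -ate form molybdate(IV).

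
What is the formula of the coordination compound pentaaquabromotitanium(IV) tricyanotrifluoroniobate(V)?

[TiBr(H2O)5][Nb(CN)3F3]3

Cation [Ti…]: ligand charges -1, Ti(IV) ⇒ ion charge 3+.
Anion [Nb…]: ligand charges -6, Nb(V) ⇒ ion charge 1−.
One 3+ cation requires 3 of the 1− anion.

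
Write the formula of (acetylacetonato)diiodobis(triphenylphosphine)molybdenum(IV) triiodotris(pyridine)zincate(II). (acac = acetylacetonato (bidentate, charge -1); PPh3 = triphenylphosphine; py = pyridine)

[Mo(acac)I2(PPh3)2][ZnI3(py)3]

Cation [Mo…]: ligand charges -3, Mo(IV) ⇒ ion charge 1+.
Anion [Zn…]: ligand charges -3, Zn(II) ⇒ ion charge 1−.
One 1+ cation balances one 1− anion.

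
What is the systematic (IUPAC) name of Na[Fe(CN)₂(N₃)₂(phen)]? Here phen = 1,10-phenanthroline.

sodium diazidodicyano(1,10-phenanthroline)ferrate(III)

The 1 sodium counter-ion carries a total charge of +1, so each complex ion is 1−.
Ligand charges: 2×cyano (-1 each), 1×1,10-phenanthroline (neutral), 2×azido (-1 each); total -4. So Fe + (-4) = 1−, giving Fe = +3.
The complex ion is anionic, so iron takes the -ate form ferrate(III).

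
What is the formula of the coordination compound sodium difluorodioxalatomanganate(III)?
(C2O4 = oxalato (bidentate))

Na3[Mn(C2O4)2F2]

Ligands: 2 fluoro (F, -1), 2 oxalato (C2O4, -2). Ligand charge sum = -6.
With Mn in oxidation state +3, the complex ion is [Mn...]^3−.
Charge balance with sodium (+1) requires 1 complex ion per 3 sodium.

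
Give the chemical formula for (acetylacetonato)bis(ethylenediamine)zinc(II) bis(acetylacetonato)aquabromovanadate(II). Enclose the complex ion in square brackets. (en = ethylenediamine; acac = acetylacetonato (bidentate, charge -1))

[Zn(acac)(en)2][V(acac)2Br(H2O)]

Cation [Zn…]: ligand charges -1, Zn(II) ⇒ ion charge 1+.
Anion [V…]: ligand charges -3, V(II) ⇒ ion charge 1−.
One 1+ cation balances one 1− anion.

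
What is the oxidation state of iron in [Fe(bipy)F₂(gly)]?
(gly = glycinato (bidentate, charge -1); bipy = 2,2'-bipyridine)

+3

No counter-ion: the bracketed complex is neutral.
Ligand charges: 1×gly = -1; 2×F = -2; 1×bipy neutral; sum -3.
Fe + (-3) = 0 ⇒ Fe is +3.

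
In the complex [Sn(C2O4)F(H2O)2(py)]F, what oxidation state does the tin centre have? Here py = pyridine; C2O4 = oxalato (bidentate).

+4

1 fluoride outside the brackets (-1 each) → the complex ion is 1+.
Ligand charges: 1×F = -1; 1×py neutral; 2×H2O neutral; 1×C2O4 = -2; sum -3.
Sn + (-3) = 1+ ⇒ Sn is +4.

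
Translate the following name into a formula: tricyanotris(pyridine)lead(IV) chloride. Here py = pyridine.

[Pb(CN)3(py)3]Cl

Ligands: 3 pyridine (py, neutral), 3 cyano (CN, -1). Ligand charge sum = -3.
Charge balance with chloride (-1) requires 1 complex ion per 1 chloride.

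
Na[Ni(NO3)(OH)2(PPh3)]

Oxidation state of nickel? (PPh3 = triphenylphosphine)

1 sodium outside the brackets (+1 each) → the complex ion is 1−.
Ligand charges: 1×NO3 = -1; 2×OH = -2; 1×PPh3 neutral; sum -3.
Ni + (-3) = 1− ⇒ Ni is +2.

+2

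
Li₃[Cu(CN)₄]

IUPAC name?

The 3 lithium counter-ions carry a total charge of +3, so each complex ion is 3−.
Ligand charges: 4×cyano (-1 each); total -4. So Cu + (-4) = 3−, giving Cu = +1.
The complex ion is anionic, so copper takes the -ate form cuprate(I).

lithium tetracyanocuprate(I)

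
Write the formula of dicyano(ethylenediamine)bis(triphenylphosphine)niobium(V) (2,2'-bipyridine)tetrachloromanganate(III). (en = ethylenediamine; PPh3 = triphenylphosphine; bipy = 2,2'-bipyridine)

[Nb(CN)2(en)(PPh3)2][Mn(bipy)Cl4]3

Cation [Nb…]: ligand charges -2, Nb(V) ⇒ ion charge 3+.
Anion [Mn…]: ligand charges -4, Mn(III) ⇒ ion charge 1−.
One 3+ cation requires 3 of the 1− anion.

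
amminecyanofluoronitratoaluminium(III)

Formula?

[Al(CN)F(NH3)(NO3)]

Ligands: 1 ammine (NH3, neutral), 1 fluoro (F, -1), 1 nitrato (NO3, -1), 1 cyano (CN, -1). Ligand charge sum = -3.
With Al in oxidation state +3, the complex ion is [Al...].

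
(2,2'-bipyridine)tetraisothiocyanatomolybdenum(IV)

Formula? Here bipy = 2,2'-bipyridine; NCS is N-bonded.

[Mo(bipy)(NCS)4]

Ligands: 1 2,2'-bipyridine (bipy, neutral), 4 isothiocyanato (NCS, -1). Ligand charge sum = -4.
With Mo in oxidation state +4, the complex ion is [Mo...].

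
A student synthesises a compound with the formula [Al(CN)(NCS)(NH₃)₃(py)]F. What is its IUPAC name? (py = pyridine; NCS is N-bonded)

The 1 fluoride counter-ion carries a total charge of -1, so each complex ion is 1+.
Ligand charges: 3×ammine (neutral), 1×cyano (-1 each), 1×pyridine (neutral), 1×isothiocyanato (-1 each); total -2. So Al + (-2) = 1+, giving Al = +3.
Ligands are named alphabetically: ammine before cyano before isothiocyanato before pyridine.

triamminecyanoisothiocyanato(pyridine)aluminium(III) fluoride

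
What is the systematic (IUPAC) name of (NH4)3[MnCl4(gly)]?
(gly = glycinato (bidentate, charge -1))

The 3 ammonium counter-ions carry a total charge of +3, so each complex ion is 3−.
Ligand charges: 4×chloro (-1 each), 1×glycinato (-1 each); total -5. So Mn + (-5) = 3−, giving Mn = +2.
The complex ion is anionic, so manganese takes the -ate form manganate(II).

ammonium tetrachloro(glycinato)manganate(II)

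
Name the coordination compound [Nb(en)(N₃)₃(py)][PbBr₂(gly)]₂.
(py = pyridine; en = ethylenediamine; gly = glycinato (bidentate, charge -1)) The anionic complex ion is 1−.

The complex anion is given as 1−; its ligand charges sum to -3, so Pb = +2.
With 2 anions per cation, the cation must be 2×1 = 2+.
Cation: ligand charges sum to -3; for the ion to be 2+, Nb = +5.

triazido(ethylenediamine)(pyridine)niobium(V) dibromo(glycinato)plumbate(II)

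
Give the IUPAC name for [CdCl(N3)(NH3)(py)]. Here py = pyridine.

ammineazidochloro(pyridine)cadmium(II)

There is no counter-ion, so the complex is neutral overall.
Ligand charges: 1×ammine (neutral), 1×azido (-1 each), 1×pyridine (neutral), 1×chloro (-1 each); total -2. So Cd + (-2) = 0, giving Cd = +2.
Ligands are named alphabetically: ammine before azido before chloro before pyridine.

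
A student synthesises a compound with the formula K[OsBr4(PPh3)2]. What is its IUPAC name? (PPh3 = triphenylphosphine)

The 1 potassium counter-ion carries a total charge of +1, so each complex ion is 1−.
Ligand charges: 4×bromo (-1 each), 2×triphenylphosphine (neutral); total -4. So Os + (-4) = 1−, giving Os = +3.
Ligands are named alphabetically: bromo before triphenylphosphine.
The complex ion is anionic, so osmium takes the -ate form osmate(III).

potassium tetrabromobis(triphenylphosphine)osmate(III)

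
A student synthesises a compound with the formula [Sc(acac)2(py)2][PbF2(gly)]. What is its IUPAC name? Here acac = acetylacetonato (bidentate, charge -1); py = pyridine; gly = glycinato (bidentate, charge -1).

bis(acetylacetonato)bis(pyridine)scandium(III) difluoro(glycinato)plumbate(II)

Scandium is always +3 in its complexes; the cation's ligand charges sum to -2, so the complex cation is 1+.
A 1:1 salt means the anion carries the equal and opposite charge, 1−.
Anion: ligand charges sum to -3; for the ion to be 1−, Pb = +2.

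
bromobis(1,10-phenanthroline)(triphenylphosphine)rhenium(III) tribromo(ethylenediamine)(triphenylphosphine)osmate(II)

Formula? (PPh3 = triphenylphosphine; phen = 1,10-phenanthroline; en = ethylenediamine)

Cation [Re…]: ligand charges -1, Re(III) ⇒ ion charge 2+.
Anion [Os…]: ligand charges -3, Os(II) ⇒ ion charge 1−.

[ReBr(phen)2(PPh3)][OsBr3(en)(PPh3)]2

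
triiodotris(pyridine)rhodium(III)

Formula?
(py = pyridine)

[RhI3(py)3]

Ligands: 3 pyridine (py, neutral), 3 iodo (I, -1). Ligand charge sum = -3.
With Rh in oxidation state +3, the complex ion is [Rh...].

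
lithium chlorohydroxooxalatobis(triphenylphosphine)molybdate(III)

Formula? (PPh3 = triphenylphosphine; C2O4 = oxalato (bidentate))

Li[Mo(C2O4)Cl(OH)(PPh3)2]

Ligands: 1 hydroxo (OH, -1), 2 triphenylphosphine (PPh3, neutral), 1 chloro (Cl, -1), 1 oxalato (C2O4, -2). Ligand charge sum = -4.
With Mo in oxidation state +3, the complex ion is [Mo...]^1−.
Charge balance with lithium (+1) requires 1 complex ion per 1 lithium.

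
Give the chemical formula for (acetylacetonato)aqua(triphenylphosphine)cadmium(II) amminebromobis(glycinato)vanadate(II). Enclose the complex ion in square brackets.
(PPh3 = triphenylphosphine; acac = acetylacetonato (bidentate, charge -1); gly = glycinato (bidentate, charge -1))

Cation [Cd…]: ligand charges -1, Cd(II) ⇒ ion charge 1+.
Anion [V…]: ligand charges -3, V(II) ⇒ ion charge 1−.
One 1+ cation balances one 1− anion.

[Cd(acac)(H2O)(PPh3)][VBr(gly)2(NH3)]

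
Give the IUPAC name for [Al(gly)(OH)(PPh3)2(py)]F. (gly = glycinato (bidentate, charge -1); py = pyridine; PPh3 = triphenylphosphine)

(glycinato)hydroxo(pyridine)bis(triphenylphosphine)aluminium(III) fluoride

The 1 fluoride counter-ion carries a total charge of -1, so each complex ion is 1+.
Ligand charges: 1×hydroxo (-1 each), 1×glycinato (-1 each), 1×pyridine (neutral), 2×triphenylphosphine (neutral); total -2. So Al + (-2) = 1+, giving Al = +3.
Ligands are named alphabetically: glycinato before hydroxo before pyridine before triphenylphosphine.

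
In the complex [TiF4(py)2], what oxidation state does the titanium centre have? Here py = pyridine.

+4

No counter-ion: the bracketed complex is neutral.
Ligand charges: 2×py neutral; 4×F = -4; sum -4.
Ti + (-4) = 0 ⇒ Ti is +4.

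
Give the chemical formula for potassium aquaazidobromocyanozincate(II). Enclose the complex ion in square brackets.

K[ZnBr(CN)(H2O)(N3)]

Ligands: 1 cyano (CN, -1), 1 aqua (H2O, neutral), 1 azido (N3, -1), 1 bromo (Br, -1). Ligand charge sum = -3.
Charge balance with potassium (+1) requires 1 complex ion per 1 potassium.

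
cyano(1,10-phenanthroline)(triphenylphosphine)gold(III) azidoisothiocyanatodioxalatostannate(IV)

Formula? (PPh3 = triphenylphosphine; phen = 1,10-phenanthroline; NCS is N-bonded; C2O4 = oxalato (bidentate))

Cation [Au…]: ligand charges -1, Au(III) ⇒ ion charge 2+.
Anion [Sn…]: ligand charges -6, Sn(IV) ⇒ ion charge 2−.
One 2+ cation balances one 2− anion.

[Au(CN)(phen)(PPh3)][Sn(C2O4)2(N3)(NCS)]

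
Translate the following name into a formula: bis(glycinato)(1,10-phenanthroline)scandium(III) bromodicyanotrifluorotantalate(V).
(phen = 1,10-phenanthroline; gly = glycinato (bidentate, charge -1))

Cation [Sc…]: ligand charges -2, Sc(III) ⇒ ion charge 1+.
Anion [Ta…]: ligand charges -6, Ta(V) ⇒ ion charge 1−.

[Sc(gly)2(phen)][TaBr(CN)2F3]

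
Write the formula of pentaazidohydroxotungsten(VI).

Ligands: 1 hydroxo (OH, -1), 5 azido (N3, -1). Ligand charge sum = -6.
With W in oxidation state +6, the complex ion is [W...].

[W(N3)5(OH)]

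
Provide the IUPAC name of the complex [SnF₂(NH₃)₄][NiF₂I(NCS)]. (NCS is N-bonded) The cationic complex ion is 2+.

Both ions are complex: the cation is named first with the plain metal name, the anion second with the -ate form; each ion's ligands are alphabetised independently.
The complex cation is given as 2+; its ligand charges sum to -2, so Sn = +4.
A 1:1 salt means the anion carries the equal and opposite charge, 2−.
Anion: ligand charges sum to -4; for the ion to be 2−, Ni = +2.

tetraamminedifluorotin(IV) difluoroiodoisothiocyanatonickelate(II)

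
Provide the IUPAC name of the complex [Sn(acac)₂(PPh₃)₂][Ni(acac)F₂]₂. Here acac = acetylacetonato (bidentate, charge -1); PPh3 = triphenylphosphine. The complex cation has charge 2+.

bis(acetylacetonato)bis(triphenylphosphine)tin(IV) (acetylacetonato)difluoronickelate(II)

Both ions are complex: the cation is named first with the plain metal name, the anion second with the -ate form; each ion's ligands are alphabetised independently.
The complex cation is given as 2+; its ligand charges sum to -2, so Sn = +4.
With 2 anions per cation, each anion must be 2/2 = 1−.
Anion: ligand charges sum to -3; for the ion to be 1−, Ni = +2.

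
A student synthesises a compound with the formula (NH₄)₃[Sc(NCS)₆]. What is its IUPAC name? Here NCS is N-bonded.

ammonium hexaisothiocyanatoscandate(III)

The 3 ammonium counter-ions carry a total charge of +3, so each complex ion is 3−.
Ligand charges: 6×isothiocyanato (-1 each); total -6. So Sc + (-6) = 3−, giving Sc = +3.
The complex ion is anionic, so scandium takes the -ate form scandate(III).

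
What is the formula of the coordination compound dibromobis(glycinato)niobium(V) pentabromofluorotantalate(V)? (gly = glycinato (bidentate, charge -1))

Cation [Nb…]: ligand charges -4, Nb(V) ⇒ ion charge 1+.
Anion [Ta…]: ligand charges -6, Ta(V) ⇒ ion charge 1−.
One 1+ cation balances one 1− anion.

[NbBr2(gly)2][TaBr5F]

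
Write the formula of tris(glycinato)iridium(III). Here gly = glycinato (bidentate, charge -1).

[Ir(gly)3]

Ligands: 3 glycinato (gly, -1). Ligand charge sum = -3.
With Ir in oxidation state +3, the complex ion is [Ir...].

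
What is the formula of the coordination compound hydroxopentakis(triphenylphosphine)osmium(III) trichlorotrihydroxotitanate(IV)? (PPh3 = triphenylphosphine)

Cation [Os…]: ligand charges -1, Os(III) ⇒ ion charge 2+.
Anion [Ti…]: ligand charges -6, Ti(IV) ⇒ ion charge 2−.

[Os(OH)(PPh3)5][TiCl3(OH)3]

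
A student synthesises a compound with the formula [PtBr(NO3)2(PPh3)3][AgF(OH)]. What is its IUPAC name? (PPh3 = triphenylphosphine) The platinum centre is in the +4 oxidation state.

Both ions are complex: the cation is named first with the plain metal name, the anion second with the -ate form; each ion's ligands are alphabetised independently.
Pt is given as +4; the cation's ligand charges sum to -3, so the complex cation is 1+.
A 1:1 salt means the anion carries the equal and opposite charge, 1−.
Anion: ligand charges sum to -2; for the ion to be 1−, Ag = +1.

bromodinitratotris(triphenylphosphine)platinum(IV) fluorohydroxoargentate(I)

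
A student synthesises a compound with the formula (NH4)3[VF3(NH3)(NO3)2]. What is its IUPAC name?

The 3 ammonium counter-ions carry a total charge of +3, so each complex ion is 3−.
Ligand charges: 1×ammine (neutral), 2×nitrato (-1 each), 3×fluoro (-1 each); total -5. So V + (-5) = 3−, giving V = +2.
The complex ion is anionic, so vanadium takes the -ate form vanadate(II).

ammonium amminetrifluorodinitratovanadate(II)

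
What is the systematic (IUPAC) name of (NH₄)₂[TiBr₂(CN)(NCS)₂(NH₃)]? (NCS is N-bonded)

The 2 ammonium counter-ions carry a total charge of +2, so each complex ion is 2−.
Ligand charges: 1×cyano (-1 each), 2×isothiocyanato (-1 each), 2×bromo (-1 each), 1×ammine (neutral); total -5. So Ti + (-5) = 2−, giving Ti = +3.
The complex ion is anionic, so titanium takes the -ate form titanate(III).

ammonium amminedibromocyanodiisothiocyanatotitanate(III)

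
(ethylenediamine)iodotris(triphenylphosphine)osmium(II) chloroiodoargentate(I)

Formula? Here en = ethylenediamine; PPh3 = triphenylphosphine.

[Os(en)I(PPh3)3][AgClI]

Cation [Os…]: ligand charges -1, Os(II) ⇒ ion charge 1+.
Anion [Ag…]: ligand charges -2, Ag(I) ⇒ ion charge 1−.
One 1+ cation balances one 1− anion.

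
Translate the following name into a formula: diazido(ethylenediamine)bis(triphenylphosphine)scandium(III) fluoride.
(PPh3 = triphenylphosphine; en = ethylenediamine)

Ligands: 2 azido (N3, -1), 2 triphenylphosphine (PPh3, neutral), 1 ethylenediamine (en, neutral). Ligand charge sum = -2.
Charge balance with fluoride (-1) requires 1 complex ion per 1 fluoride.

[Sc(en)(N3)2(PPh3)2]F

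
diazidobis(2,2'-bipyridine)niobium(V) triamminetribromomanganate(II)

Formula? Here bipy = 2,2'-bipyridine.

Cation [Nb…]: ligand charges -2, Nb(V) ⇒ ion charge 3+.
Anion [Mn…]: ligand charges -3, Mn(II) ⇒ ion charge 1−.

[Nb(bipy)2(N3)2][MnBr3(NH3)3]3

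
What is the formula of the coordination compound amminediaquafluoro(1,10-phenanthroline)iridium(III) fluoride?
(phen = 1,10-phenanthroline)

[IrF(H2O)2(NH3)(phen)]F2

Ligands: 1 fluoro (F, -1), 1 ammine (NH3, neutral), 2 aqua (H2O, neutral), 1 1,10-phenanthroline (phen, neutral). Ligand charge sum = -1.
With Ir in oxidation state +3, the complex ion is [Ir...]^2+.
Charge balance with fluoride (-1) requires 1 complex ion per 2 fluoride.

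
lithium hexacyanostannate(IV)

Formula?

Li2[Sn(CN)6]

Ligands: 6 cyano (CN, -1). Ligand charge sum = -6.
Charge balance with lithium (+1) requires 1 complex ion per 2 lithium.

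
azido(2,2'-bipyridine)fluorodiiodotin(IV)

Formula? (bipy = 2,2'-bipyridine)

Ligands: 1 2,2'-bipyridine (bipy, neutral), 1 azido (N3, -1), 1 fluoro (F, -1), 2 iodo (I, -1). Ligand charge sum = -4.
With Sn in oxidation state +4, the complex ion is [Sn...].

[Sn(bipy)FI2(N3)]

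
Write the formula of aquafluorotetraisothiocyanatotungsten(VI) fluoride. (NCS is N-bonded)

Ligands: 1 fluoro (F, -1), 1 aqua (H2O, neutral), 4 isothiocyanato (NCS, -1). Ligand charge sum = -5.
With W in oxidation state +6, the complex ion is [W...]^1+.
Charge balance with fluoride (-1) requires 1 complex ion per 1 fluoride.

[WF(H2O)(NCS)4]F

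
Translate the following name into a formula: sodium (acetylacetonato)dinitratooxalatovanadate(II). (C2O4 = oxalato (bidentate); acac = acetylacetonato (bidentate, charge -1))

Na3[V(acac)(C2O4)(NO3)2]

Ligands: 1 oxalato (C2O4, -2), 2 nitrato (NO3, -1), 1 acetylacetonato (acac, -1). Ligand charge sum = -5.
With V in oxidation state +2, the complex ion is [V...]^3−.
Charge balance with sodium (+1) requires 1 complex ion per 3 sodium.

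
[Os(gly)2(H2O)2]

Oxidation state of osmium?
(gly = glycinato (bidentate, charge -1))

+2

No counter-ion: the bracketed complex is neutral.
Ligand charges: 2×gly = -2; 2×H2O neutral; sum -2.
Os + (-2) = 0 ⇒ Os is +2.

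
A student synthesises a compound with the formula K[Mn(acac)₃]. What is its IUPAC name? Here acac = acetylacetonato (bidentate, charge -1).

The 1 potassium counter-ion carries a total charge of +1, so each complex ion is 1−.
Ligand charges: 3×acetylacetonato (-1 each); total -3. So Mn + (-3) = 1−, giving Mn = +2.
The complex ion is anionic, so manganese takes the -ate form manganate(II).

potassium tris(acetylacetonato)manganate(II)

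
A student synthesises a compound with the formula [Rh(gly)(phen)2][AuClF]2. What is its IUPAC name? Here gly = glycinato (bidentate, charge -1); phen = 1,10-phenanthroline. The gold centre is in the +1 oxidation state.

(glycinato)bis(1,10-phenanthroline)rhodium(III) chlorofluoroaurate(I)

Both ions are complex: the cation is named first with the plain metal name, the anion second with the -ate form; each ion's ligands are alphabetised independently.
Au is given as +1; the anion's ligand charges sum to -2, so the complex anion is 1−.
With 2 anions per cation, the cation must be 2×1 = 2+.
Cation: ligand charges sum to -1; for the ion to be 2+, Rh = +3.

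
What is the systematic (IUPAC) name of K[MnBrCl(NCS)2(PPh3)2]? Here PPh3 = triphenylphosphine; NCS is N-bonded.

The 1 potassium counter-ion carries a total charge of +1, so each complex ion is 1−.
Ligand charges: 2×triphenylphosphine (neutral), 1×bromo (-1 each), 1×chloro (-1 each), 2×isothiocyanato (-1 each); total -4. So Mn + (-4) = 1−, giving Mn = +3.
The complex ion is anionic, so manganese takes the -ate form manganate(III).

potassium bromochlorodiisothiocyanatobis(triphenylphosphine)manganate(III)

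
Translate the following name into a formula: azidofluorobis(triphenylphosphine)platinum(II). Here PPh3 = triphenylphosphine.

[PtF(N3)(PPh3)2]

Ligands: 1 fluoro (F, -1), 2 triphenylphosphine (PPh3, neutral), 1 azido (N3, -1). Ligand charge sum = -2.
With Pt in oxidation state +2, the complex ion is [Pt...].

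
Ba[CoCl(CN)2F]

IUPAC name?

barium chlorodicyanofluorocobaltate(II)

The 1 barium counter-ion carries a total charge of +2, so each complex ion is 2−.
Ligand charges: 2×cyano (-1 each), 1×fluoro (-1 each), 1×chloro (-1 each); total -4. So Co + (-4) = 2−, giving Co = +2.
Ligands are named alphabetically: chloro before cyano before fluoro.
The complex ion is anionic, so cobalt takes the -ate form cobaltate(II).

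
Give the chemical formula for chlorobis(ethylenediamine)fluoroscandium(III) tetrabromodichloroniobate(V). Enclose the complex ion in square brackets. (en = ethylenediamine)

[ScCl(en)2F][NbBr4Cl2]

Cation [Sc…]: ligand charges -2, Sc(III) ⇒ ion charge 1+.
Anion [Nb…]: ligand charges -6, Nb(V) ⇒ ion charge 1−.
One 1+ cation balances one 1− anion.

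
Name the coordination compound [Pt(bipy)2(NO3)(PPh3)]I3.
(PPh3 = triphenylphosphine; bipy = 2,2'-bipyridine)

bis(2,2'-bipyridine)nitrato(triphenylphosphine)platinum(IV) iodide

The 3 iodide counter-ions carry a total charge of -3, so each complex ion is 3+.
Ligand charges: 1×triphenylphosphine (neutral), 1×nitrato (-1 each), 2×2,2'-bipyridine (neutral); total -1. So Pt + (-1) = 3+, giving Pt = +4.
Ligands are named alphabetically: bipyridine before nitrato before triphenylphosphine.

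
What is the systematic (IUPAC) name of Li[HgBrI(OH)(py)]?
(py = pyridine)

The 1 lithium counter-ion carries a total charge of +1, so each complex ion is 1−.
Ligand charges: 1×pyridine (neutral), 1×iodo (-1 each), 1×hydroxo (-1 each), 1×bromo (-1 each); total -3. So Hg + (-3) = 1−, giving Hg = +2.
Ligands are named alphabetically: bromo before hydroxo before iodo before pyridine.
The complex ion is anionic, so mercury takes the -ate form mercurate(II).

lithium bromohydroxoiodo(pyridine)mercurate(II)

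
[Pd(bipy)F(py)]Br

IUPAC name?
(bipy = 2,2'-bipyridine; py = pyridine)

The 1 bromide counter-ion carries a total charge of -1, so each complex ion is 1+.
Ligand charges: 1×2,2'-bipyridine (neutral), 1×pyridine (neutral), 1×fluoro (-1 each); total -1. So Pd + (-1) = 1+, giving Pd = +2.
Ligands are named alphabetically: bipyridine before fluoro before pyridine.

(2,2'-bipyridine)fluoro(pyridine)palladium(II) bromide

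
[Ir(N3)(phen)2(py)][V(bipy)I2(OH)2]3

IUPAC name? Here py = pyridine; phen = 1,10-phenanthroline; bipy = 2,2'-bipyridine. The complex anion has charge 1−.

Both ions are complex: the cation is named first with the plain metal name, the anion second with the -ate form; each ion's ligands are alphabetised independently.
The complex anion is given as 1−; its ligand charges sum to -4, so V = +3.
With 3 anions per cation, the cation must be 3×1 = 3+.
Cation: ligand charges sum to -1; for the ion to be 3+, Ir = +4.

azidobis(1,10-phenanthroline)(pyridine)iridium(IV) (2,2'-bipyridine)dihydroxodiiodovanadate(III)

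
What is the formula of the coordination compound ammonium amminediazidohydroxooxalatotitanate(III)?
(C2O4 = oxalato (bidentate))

Ligands: 1 oxalato (C2O4, -2), 1 ammine (NH3, neutral), 1 hydroxo (OH, -1), 2 azido (N3, -1). Ligand charge sum = -5.
Charge balance with ammonium (+1) requires 1 complex ion per 2 ammonium.

(NH4)2[Ti(C2O4)(N3)2(NH3)(OH)]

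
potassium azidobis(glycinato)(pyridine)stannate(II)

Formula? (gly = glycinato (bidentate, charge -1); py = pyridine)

K[Sn(gly)2(N3)(py)]

Ligands: 1 azido (N3, -1), 2 glycinato (gly, -1), 1 pyridine (py, neutral). Ligand charge sum = -3.
With Sn in oxidation state +2, the complex ion is [Sn...]^1−.
Charge balance with potassium (+1) requires 1 complex ion per 1 potassium.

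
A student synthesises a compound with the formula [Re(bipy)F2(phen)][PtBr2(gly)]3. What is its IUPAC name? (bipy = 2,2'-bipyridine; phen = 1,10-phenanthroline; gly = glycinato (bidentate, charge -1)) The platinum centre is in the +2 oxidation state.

(2,2'-bipyridine)difluoro(1,10-phenanthroline)rhenium(V) dibromo(glycinato)platinate(II)

Pt is given as +2; the anion's ligand charges sum to -3, so the complex anion is 1−.
With 3 anions per cation, the cation must be 3×1 = 3+.
Cation: ligand charges sum to -2; for the ion to be 3+, Re = +5.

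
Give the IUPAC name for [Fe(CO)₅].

There is no counter-ion, so the complex is neutral overall.
Ligand charges: 5×carbonyl (neutral); total 0. So Fe + (0) = 0, giving Fe = 0.

pentacarbonyliron(0)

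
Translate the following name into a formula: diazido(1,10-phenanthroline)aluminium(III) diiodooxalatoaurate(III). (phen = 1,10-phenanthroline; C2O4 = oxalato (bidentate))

[Al(N3)2(phen)][Au(C2O4)I2]

Cation [Al…]: ligand charges -2, Al(III) ⇒ ion charge 1+.
Anion [Au…]: ligand charges -4, Au(III) ⇒ ion charge 1−.
One 1+ cation balances one 1− anion.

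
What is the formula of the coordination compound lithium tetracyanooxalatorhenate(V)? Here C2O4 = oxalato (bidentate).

Ligands: 4 cyano (CN, -1), 1 oxalato (C2O4, -2). Ligand charge sum = -6.
Charge balance with lithium (+1) requires 1 complex ion per 1 lithium.

Li[Re(C2O4)(CN)4]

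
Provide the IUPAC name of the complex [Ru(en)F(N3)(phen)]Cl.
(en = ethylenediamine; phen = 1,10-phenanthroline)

The 1 chloride counter-ion carries a total charge of -1, so each complex ion is 1+.
Ligand charges: 1×ethylenediamine (neutral), 1×azido (-1 each), 1×1,10-phenanthroline (neutral), 1×fluoro (-1 each); total -2. So Ru + (-2) = 1+, giving Ru = +3.
Ligands are named alphabetically: azido before ethylenediamine before fluoro before phenanthroline.

azido(ethylenediamine)fluoro(1,10-phenanthroline)ruthenium(III) chloride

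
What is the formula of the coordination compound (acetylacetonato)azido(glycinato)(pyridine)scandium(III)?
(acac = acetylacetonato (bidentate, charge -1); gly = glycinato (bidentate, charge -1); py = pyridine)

[Sc(acac)(gly)(N3)(py)]

Ligands: 1 azido (N3, -1), 1 acetylacetonato (acac, -1), 1 glycinato (gly, -1), 1 pyridine (py, neutral). Ligand charge sum = -3.
With Sc in oxidation state +3, the complex ion is [Sc...].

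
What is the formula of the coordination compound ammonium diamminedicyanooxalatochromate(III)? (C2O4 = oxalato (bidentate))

NH4[Cr(C2O4)(CN)2(NH3)2]

Ligands: 2 ammine (NH3, neutral), 2 cyano (CN, -1), 1 oxalato (C2O4, -2). Ligand charge sum = -4.
With Cr in oxidation state +3, the complex ion is [Cr...]^1−.
Charge balance with ammonium (+1) requires 1 complex ion per 1 ammonium.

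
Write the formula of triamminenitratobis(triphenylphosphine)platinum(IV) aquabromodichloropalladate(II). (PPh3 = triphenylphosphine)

[Pt(NH3)3(NO3)(PPh3)2][PdBrCl2(H2O)]3

Cation [Pt…]: ligand charges -1, Pt(IV) ⇒ ion charge 3+.
Anion [Pd…]: ligand charges -3, Pd(II) ⇒ ion charge 1−.
One 3+ cation requires 3 of the 1− anion.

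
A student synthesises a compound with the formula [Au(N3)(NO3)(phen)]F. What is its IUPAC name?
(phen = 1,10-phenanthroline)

The 1 fluoride counter-ion carries a total charge of -1, so each complex ion is 1+.
Ligand charges: 1×azido (-1 each), 1×nitrato (-1 each), 1×1,10-phenanthroline (neutral); total -2. So Au + (-2) = 1+, giving Au = +3.
Ligands are named alphabetically: azido before nitrato before phenanthroline.

azidonitrato(1,10-phenanthroline)gold(III) fluoride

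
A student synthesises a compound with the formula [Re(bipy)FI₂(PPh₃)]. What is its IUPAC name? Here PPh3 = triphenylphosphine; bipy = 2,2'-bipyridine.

There is no counter-ion, so the complex is neutral overall.
Ligand charges: 1×fluoro (-1 each), 1×triphenylphosphine (neutral), 2×iodo (-1 each), 1×2,2'-bipyridine (neutral); total -3. So Re + (-3) = 0, giving Re = +3.
Ligands are named alphabetically: bipyridine before fluoro before iodo before triphenylphosphine.

(2,2'-bipyridine)fluorodiiodo(triphenylphosphine)rhenium(III)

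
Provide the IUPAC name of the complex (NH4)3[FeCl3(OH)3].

ammonium trichlorotrihydroxoferrate(III)

The 3 ammonium counter-ions carry a total charge of +3, so each complex ion is 3−.
Ligand charges: 3×chloro (-1 each), 3×hydroxo (-1 each); total -6. So Fe + (-6) = 3−, giving Fe = +3.
The complex ion is anionic, so iron takes the -ate form ferrate(III).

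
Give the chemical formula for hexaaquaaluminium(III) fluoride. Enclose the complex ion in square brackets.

Ligands: 6 aqua (H2O, neutral). Ligand charge sum = 0.
Charge balance with fluoride (-1) requires 1 complex ion per 3 fluoride.

[Al(H2O)6]F3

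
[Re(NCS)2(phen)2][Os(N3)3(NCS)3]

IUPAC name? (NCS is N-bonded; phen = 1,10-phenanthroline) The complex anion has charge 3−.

diisothiocyanatobis(1,10-phenanthroline)rhenium(V) triazidotriisothiocyanatoosmate(III)

The complex anion is given as 3−; its ligand charges sum to -6, so Os = +3.
A 1:1 salt means the cation carries the equal and opposite charge, 3+.
Cation: ligand charges sum to -2; for the ion to be 3+, Re = +5.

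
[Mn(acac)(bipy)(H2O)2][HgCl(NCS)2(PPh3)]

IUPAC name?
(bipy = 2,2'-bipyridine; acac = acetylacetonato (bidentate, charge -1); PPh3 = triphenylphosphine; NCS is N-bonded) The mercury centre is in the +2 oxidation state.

Both ions are complex: the cation is named first with the plain metal name, the anion second with the -ate form; each ion's ligands are alphabetised independently.
Hg is given as +2; the anion's ligand charges sum to -3, so the complex anion is 1−.
A 1:1 salt means the cation carries the equal and opposite charge, 1+.
Cation: ligand charges sum to -1; for the ion to be 1+, Mn = +2.

(acetylacetonato)diaqua(2,2'-bipyridine)manganese(II) chlorodiisothiocyanato(triphenylphosphine)mercurate(II)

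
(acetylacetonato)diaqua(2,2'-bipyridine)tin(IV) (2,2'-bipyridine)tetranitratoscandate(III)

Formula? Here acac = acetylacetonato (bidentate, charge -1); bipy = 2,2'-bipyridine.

[Sn(acac)(bipy)(H2O)2][Sc(bipy)(NO3)4]3

Cation [Sn…]: ligand charges -1, Sn(IV) ⇒ ion charge 3+.
Anion [Sc…]: ligand charges -4, Sc(III) ⇒ ion charge 1−.
One 3+ cation requires 3 of the 1− anion.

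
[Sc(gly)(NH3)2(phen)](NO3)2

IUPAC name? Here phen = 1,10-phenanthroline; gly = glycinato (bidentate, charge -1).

diammine(glycinato)(1,10-phenanthroline)scandium(III) nitrate

The 2 nitrate counter-ions carry a total charge of -2, so each complex ion is 2+.
Ligand charges: 1×1,10-phenanthroline (neutral), 2×ammine (neutral), 1×glycinato (-1 each); total -1. So Sc + (-1) = 2+, giving Sc = +3.
Ligands are named alphabetically: ammine before glycinato before phenanthroline.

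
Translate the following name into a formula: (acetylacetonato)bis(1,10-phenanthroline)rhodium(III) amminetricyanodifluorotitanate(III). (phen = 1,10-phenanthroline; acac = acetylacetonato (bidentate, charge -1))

[Rh(acac)(phen)2][Ti(CN)3F2(NH3)]

Cation [Rh…]: ligand charges -1, Rh(III) ⇒ ion charge 2+.
Anion [Ti…]: ligand charges -5, Ti(III) ⇒ ion charge 2−.
One 2+ cation balances one 2− anion.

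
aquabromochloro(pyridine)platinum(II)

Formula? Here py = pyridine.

[PtBrCl(H2O)(py)]

Ligands: 1 aqua (H2O, neutral), 1 chloro (Cl, -1), 1 pyridine (py, neutral), 1 bromo (Br, -1). Ligand charge sum = -2.
With Pt in oxidation state +2, the complex ion is [Pt...].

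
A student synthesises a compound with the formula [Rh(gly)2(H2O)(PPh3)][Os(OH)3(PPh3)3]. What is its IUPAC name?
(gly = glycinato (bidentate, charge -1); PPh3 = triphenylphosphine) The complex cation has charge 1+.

Both ions are complex: the cation is named first with the plain metal name, the anion second with the -ate form; each ion's ligands are alphabetised independently.
The complex cation is given as 1+; its ligand charges sum to -2, so Rh = +3.
A 1:1 salt means the anion carries the equal and opposite charge, 1−.
Anion: ligand charges sum to -3; for the ion to be 1−, Os = +2.

aquabis(glycinato)(triphenylphosphine)rhodium(III) trihydroxotris(triphenylphosphine)osmate(II)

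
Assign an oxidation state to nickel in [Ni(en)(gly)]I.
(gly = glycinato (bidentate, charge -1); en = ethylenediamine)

+2

1 iodide outside the brackets (-1 each) → the complex ion is 1+.
Ligand charges: 1×gly = -1; 1×en neutral; sum -1.
Ni + (-1) = 1+ ⇒ Ni is +2.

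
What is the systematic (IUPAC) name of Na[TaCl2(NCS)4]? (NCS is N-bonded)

sodium dichlorotetraisothiocyanatotantalate(V)

The 1 sodium counter-ion carries a total charge of +1, so each complex ion is 1−.
Ligand charges: 2×chloro (-1 each), 4×isothiocyanato (-1 each); total -6. So Ta + (-6) = 1−, giving Ta = +5.
Ligands are named alphabetically: chloro before isothiocyanato.
The complex ion is anionic, so tantalum takes the -ate form tantalate(V).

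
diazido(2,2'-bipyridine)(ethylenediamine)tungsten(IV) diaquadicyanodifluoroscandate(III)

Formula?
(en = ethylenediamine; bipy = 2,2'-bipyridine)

[W(bipy)(en)(N3)2][Sc(CN)2F2(H2O)2]2

Cation [W…]: ligand charges -2, W(IV) ⇒ ion charge 2+.
Anion [Sc…]: ligand charges -4, Sc(III) ⇒ ion charge 1−.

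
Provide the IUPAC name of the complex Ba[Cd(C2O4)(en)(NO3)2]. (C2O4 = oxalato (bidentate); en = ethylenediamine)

The 1 barium counter-ion carries a total charge of +2, so each complex ion is 2−.
Ligand charges: 1×oxalato (-2 each), 1×ethylenediamine (neutral), 2×nitrato (-1 each); total -4. So Cd + (-4) = 2−, giving Cd = +2.
Ligands are named alphabetically: ethylenediamine before nitrato before oxalato.
The complex ion is anionic, so cadmium takes the -ate form cadmate(II).

barium (ethylenediamine)dinitratooxalatocadmate(II)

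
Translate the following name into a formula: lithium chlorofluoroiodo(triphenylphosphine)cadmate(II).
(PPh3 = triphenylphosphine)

Ligands: 1 triphenylphosphine (PPh3, neutral), 1 iodo (I, -1), 1 fluoro (F, -1), 1 chloro (Cl, -1). Ligand charge sum = -3.
Charge balance with lithium (+1) requires 1 complex ion per 1 lithium.

Li[CdClFI(PPh3)]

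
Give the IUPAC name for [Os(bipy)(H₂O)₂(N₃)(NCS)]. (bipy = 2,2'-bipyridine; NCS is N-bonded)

There is no counter-ion, so the complex is neutral overall.
Ligand charges: 1×2,2'-bipyridine (neutral), 2×aqua (neutral), 1×isothiocyanato (-1 each), 1×azido (-1 each); total -2. So Os + (-2) = 0, giving Os = +2.
Ligands are named alphabetically: aqua before azido before bipyridine before isothiocyanato.

diaquaazido(2,2'-bipyridine)isothiocyanatoosmium(II)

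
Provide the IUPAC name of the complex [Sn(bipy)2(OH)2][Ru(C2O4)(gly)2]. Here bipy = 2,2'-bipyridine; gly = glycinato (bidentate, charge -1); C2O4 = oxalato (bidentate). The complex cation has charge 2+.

Both ions are complex: the cation is named first with the plain metal name, the anion second with the -ate form; each ion's ligands are alphabetised independently.
The complex cation is given as 2+; its ligand charges sum to -2, so Sn = +4.
A 1:1 salt means the anion carries the equal and opposite charge, 2−.
Anion: ligand charges sum to -4; for the ion to be 2−, Ru = +2.

bis(2,2'-bipyridine)dihydroxotin(IV) bis(glycinato)oxalatoruthenate(II)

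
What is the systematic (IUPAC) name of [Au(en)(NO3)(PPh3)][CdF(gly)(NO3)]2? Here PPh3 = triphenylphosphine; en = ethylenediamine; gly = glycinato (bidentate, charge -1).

(ethylenediamine)nitrato(triphenylphosphine)gold(III) fluoro(glycinato)nitratocadmate(II)

Cadmium is always +2 in its complexes; the anion's ligand charges sum to -3, so the complex anion is 1−.
With 2 anions per cation, the cation must be 2×1 = 2+.
Cation: ligand charges sum to -1; for the ion to be 2+, Au = +3.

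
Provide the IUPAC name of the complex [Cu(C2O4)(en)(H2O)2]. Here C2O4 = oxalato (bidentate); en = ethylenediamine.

diaqua(ethylenediamine)oxalatocopper(II)

There is no counter-ion, so the complex is neutral overall.
Ligand charges: 1×oxalato (-2 each), 1×ethylenediamine (neutral), 2×aqua (neutral); total -2. So Cu + (-2) = 0, giving Cu = +2.
Ligands are named alphabetically: aqua before ethylenediamine before oxalato.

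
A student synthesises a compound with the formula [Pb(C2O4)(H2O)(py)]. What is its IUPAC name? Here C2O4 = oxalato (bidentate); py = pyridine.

There is no counter-ion, so the complex is neutral overall.
Ligand charges: 1×aqua (neutral), 1×oxalato (-2 each), 1×pyridine (neutral); total -2. So Pb + (-2) = 0, giving Pb = +2.
Ligands are named alphabetically: aqua before oxalato before pyridine.

aquaoxalato(pyridine)lead(II)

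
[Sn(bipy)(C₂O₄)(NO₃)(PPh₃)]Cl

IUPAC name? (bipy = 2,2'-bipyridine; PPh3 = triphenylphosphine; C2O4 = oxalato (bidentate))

(2,2'-bipyridine)nitratooxalato(triphenylphosphine)tin(IV) chloride

The 1 chloride counter-ion carries a total charge of -1, so each complex ion is 1+.
Ligand charges: 1×nitrato (-1 each), 1×2,2'-bipyridine (neutral), 1×triphenylphosphine (neutral), 1×oxalato (-2 each); total -3. So Sn + (-3) = 1+, giving Sn = +4.
Ligands are named alphabetically: bipyridine before nitrato before oxalato before triphenylphosphine.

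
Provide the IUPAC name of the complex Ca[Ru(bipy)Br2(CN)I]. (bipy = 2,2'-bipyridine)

calcium (2,2'-bipyridine)dibromocyanoiodoruthenate(II)

The 1 calcium counter-ion carries a total charge of +2, so each complex ion is 2−.
Ligand charges: 1×iodo (-1 each), 1×cyano (-1 each), 1×2,2'-bipyridine (neutral), 2×bromo (-1 each); total -4. So Ru + (-4) = 2−, giving Ru = +2.
Ligands are named alphabetically: bipyridine before bromo before cyano before iodo.
The complex ion is anionic, so ruthenium takes the -ate form ruthenate(II).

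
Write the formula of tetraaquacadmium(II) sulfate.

[Cd(H2O)4]SO4

Ligands: 4 aqua (H2O, neutral). Ligand charge sum = 0.
With Cd in oxidation state +2, the complex ion is [Cd...]^2+.
Charge balance with sulfate (-2) requires 1 complex ion per 1 sulfate.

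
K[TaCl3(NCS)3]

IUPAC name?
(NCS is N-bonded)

The 1 potassium counter-ion carries a total charge of +1, so each complex ion is 1−.
Ligand charges: 3×isothiocyanato (-1 each), 3×chloro (-1 each); total -6. So Ta + (-6) = 1−, giving Ta = +5.
The complex ion is anionic, so tantalum takes the -ate form tantalate(V).

potassium trichlorotriisothiocyanatotantalate(V)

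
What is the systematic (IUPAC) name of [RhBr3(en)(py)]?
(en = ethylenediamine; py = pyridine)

There is no counter-ion, so the complex is neutral overall.
Ligand charges: 3×bromo (-1 each), 1×ethylenediamine (neutral), 1×pyridine (neutral); total -3. So Rh + (-3) = 0, giving Rh = +3.
Ligands are named alphabetically: bromo before ethylenediamine before pyridine.

tribromo(ethylenediamine)(pyridine)rhodium(III)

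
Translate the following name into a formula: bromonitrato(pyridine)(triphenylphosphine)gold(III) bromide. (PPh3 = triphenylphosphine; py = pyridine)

Ligands: 1 triphenylphosphine (PPh3, neutral), 1 pyridine (py, neutral), 1 bromo (Br, -1), 1 nitrato (NO3, -1). Ligand charge sum = -2.
With Au in oxidation state +3, the complex ion is [Au...]^1+.
Charge balance with bromide (-1) requires 1 complex ion per 1 bromide.

[AuBr(NO3)(PPh3)(py)]Br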